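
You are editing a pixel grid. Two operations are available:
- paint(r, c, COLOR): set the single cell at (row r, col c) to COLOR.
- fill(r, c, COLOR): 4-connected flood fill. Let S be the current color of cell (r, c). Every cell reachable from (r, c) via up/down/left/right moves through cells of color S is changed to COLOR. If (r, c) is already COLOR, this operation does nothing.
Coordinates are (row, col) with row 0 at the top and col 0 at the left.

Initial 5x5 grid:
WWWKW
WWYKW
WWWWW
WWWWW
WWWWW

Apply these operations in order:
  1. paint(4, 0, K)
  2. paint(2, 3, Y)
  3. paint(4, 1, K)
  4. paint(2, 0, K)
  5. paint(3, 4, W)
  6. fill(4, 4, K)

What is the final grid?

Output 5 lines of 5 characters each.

Answer: KKKKK
KKYKK
KKKYK
KKKKK
KKKKK

Derivation:
After op 1 paint(4,0,K):
WWWKW
WWYKW
WWWWW
WWWWW
KWWWW
After op 2 paint(2,3,Y):
WWWKW
WWYKW
WWWYW
WWWWW
KWWWW
After op 3 paint(4,1,K):
WWWKW
WWYKW
WWWYW
WWWWW
KKWWW
After op 4 paint(2,0,K):
WWWKW
WWYKW
KWWYW
WWWWW
KKWWW
After op 5 paint(3,4,W):
WWWKW
WWYKW
KWWYW
WWWWW
KKWWW
After op 6 fill(4,4,K) [18 cells changed]:
KKKKK
KKYKK
KKKYK
KKKKK
KKKKK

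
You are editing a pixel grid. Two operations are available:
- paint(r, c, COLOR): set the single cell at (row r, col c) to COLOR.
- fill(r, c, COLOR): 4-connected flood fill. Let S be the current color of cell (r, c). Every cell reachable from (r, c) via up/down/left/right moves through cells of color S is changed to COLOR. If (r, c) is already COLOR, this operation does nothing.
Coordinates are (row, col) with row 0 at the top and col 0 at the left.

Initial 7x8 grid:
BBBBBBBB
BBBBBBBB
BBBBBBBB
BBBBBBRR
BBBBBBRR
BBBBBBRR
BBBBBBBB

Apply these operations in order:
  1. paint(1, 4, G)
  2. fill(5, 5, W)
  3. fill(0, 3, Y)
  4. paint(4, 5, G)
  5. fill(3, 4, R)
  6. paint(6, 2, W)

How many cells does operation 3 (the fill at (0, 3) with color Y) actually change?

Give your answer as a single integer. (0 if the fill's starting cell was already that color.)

Answer: 49

Derivation:
After op 1 paint(1,4,G):
BBBBBBBB
BBBBGBBB
BBBBBBBB
BBBBBBRR
BBBBBBRR
BBBBBBRR
BBBBBBBB
After op 2 fill(5,5,W) [49 cells changed]:
WWWWWWWW
WWWWGWWW
WWWWWWWW
WWWWWWRR
WWWWWWRR
WWWWWWRR
WWWWWWWW
After op 3 fill(0,3,Y) [49 cells changed]:
YYYYYYYY
YYYYGYYY
YYYYYYYY
YYYYYYRR
YYYYYYRR
YYYYYYRR
YYYYYYYY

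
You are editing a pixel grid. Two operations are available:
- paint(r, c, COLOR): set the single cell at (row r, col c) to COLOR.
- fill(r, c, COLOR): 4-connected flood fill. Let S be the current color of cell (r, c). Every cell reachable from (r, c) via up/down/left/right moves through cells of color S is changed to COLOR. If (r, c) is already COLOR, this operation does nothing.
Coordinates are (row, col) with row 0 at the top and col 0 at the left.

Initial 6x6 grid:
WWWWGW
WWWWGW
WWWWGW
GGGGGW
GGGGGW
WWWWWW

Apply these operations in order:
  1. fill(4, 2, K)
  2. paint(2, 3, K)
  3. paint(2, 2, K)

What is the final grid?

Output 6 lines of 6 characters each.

After op 1 fill(4,2,K) [13 cells changed]:
WWWWKW
WWWWKW
WWWWKW
KKKKKW
KKKKKW
WWWWWW
After op 2 paint(2,3,K):
WWWWKW
WWWWKW
WWWKKW
KKKKKW
KKKKKW
WWWWWW
After op 3 paint(2,2,K):
WWWWKW
WWWWKW
WWKKKW
KKKKKW
KKKKKW
WWWWWW

Answer: WWWWKW
WWWWKW
WWKKKW
KKKKKW
KKKKKW
WWWWWW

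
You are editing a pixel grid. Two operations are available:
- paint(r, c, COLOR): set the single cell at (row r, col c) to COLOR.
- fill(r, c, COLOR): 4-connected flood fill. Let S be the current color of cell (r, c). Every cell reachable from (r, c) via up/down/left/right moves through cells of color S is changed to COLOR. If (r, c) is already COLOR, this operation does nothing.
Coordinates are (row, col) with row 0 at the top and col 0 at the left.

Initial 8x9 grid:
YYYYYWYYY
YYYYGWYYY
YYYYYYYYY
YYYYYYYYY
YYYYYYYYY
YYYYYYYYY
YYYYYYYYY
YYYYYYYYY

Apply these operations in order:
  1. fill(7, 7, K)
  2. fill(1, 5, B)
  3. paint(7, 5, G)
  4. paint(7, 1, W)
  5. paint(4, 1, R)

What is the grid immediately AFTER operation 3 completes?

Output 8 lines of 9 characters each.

After op 1 fill(7,7,K) [69 cells changed]:
KKKKKWKKK
KKKKGWKKK
KKKKKKKKK
KKKKKKKKK
KKKKKKKKK
KKKKKKKKK
KKKKKKKKK
KKKKKKKKK
After op 2 fill(1,5,B) [2 cells changed]:
KKKKKBKKK
KKKKGBKKK
KKKKKKKKK
KKKKKKKKK
KKKKKKKKK
KKKKKKKKK
KKKKKKKKK
KKKKKKKKK
After op 3 paint(7,5,G):
KKKKKBKKK
KKKKGBKKK
KKKKKKKKK
KKKKKKKKK
KKKKKKKKK
KKKKKKKKK
KKKKKKKKK
KKKKKGKKK

Answer: KKKKKBKKK
KKKKGBKKK
KKKKKKKKK
KKKKKKKKK
KKKKKKKKK
KKKKKKKKK
KKKKKKKKK
KKKKKGKKK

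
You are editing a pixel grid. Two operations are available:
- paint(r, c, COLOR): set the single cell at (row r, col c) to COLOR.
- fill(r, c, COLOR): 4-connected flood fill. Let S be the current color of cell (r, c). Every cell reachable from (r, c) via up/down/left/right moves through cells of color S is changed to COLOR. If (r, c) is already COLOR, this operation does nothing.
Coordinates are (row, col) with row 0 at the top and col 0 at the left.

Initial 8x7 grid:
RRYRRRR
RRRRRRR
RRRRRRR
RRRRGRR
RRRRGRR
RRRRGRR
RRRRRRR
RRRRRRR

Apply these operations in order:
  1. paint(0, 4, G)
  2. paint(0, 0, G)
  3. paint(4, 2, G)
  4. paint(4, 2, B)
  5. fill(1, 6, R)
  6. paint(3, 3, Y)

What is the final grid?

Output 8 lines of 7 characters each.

After op 1 paint(0,4,G):
RRYRGRR
RRRRRRR
RRRRRRR
RRRRGRR
RRRRGRR
RRRRGRR
RRRRRRR
RRRRRRR
After op 2 paint(0,0,G):
GRYRGRR
RRRRRRR
RRRRRRR
RRRRGRR
RRRRGRR
RRRRGRR
RRRRRRR
RRRRRRR
After op 3 paint(4,2,G):
GRYRGRR
RRRRRRR
RRRRRRR
RRRRGRR
RRGRGRR
RRRRGRR
RRRRRRR
RRRRRRR
After op 4 paint(4,2,B):
GRYRGRR
RRRRRRR
RRRRRRR
RRRRGRR
RRBRGRR
RRRRGRR
RRRRRRR
RRRRRRR
After op 5 fill(1,6,R) [0 cells changed]:
GRYRGRR
RRRRRRR
RRRRRRR
RRRRGRR
RRBRGRR
RRRRGRR
RRRRRRR
RRRRRRR
After op 6 paint(3,3,Y):
GRYRGRR
RRRRRRR
RRRRRRR
RRRYGRR
RRBRGRR
RRRRGRR
RRRRRRR
RRRRRRR

Answer: GRYRGRR
RRRRRRR
RRRRRRR
RRRYGRR
RRBRGRR
RRRRGRR
RRRRRRR
RRRRRRR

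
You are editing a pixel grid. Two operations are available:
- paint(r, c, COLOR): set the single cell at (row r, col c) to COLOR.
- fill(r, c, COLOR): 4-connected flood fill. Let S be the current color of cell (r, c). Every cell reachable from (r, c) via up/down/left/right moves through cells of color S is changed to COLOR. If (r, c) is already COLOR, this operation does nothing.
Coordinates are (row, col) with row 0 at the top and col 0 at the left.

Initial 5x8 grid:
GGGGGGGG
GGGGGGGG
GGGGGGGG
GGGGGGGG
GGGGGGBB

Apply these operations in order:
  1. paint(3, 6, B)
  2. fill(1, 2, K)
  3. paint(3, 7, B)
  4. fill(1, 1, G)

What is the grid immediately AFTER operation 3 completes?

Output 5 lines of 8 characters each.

Answer: KKKKKKKK
KKKKKKKK
KKKKKKKK
KKKKKKBB
KKKKKKBB

Derivation:
After op 1 paint(3,6,B):
GGGGGGGG
GGGGGGGG
GGGGGGGG
GGGGGGBG
GGGGGGBB
After op 2 fill(1,2,K) [37 cells changed]:
KKKKKKKK
KKKKKKKK
KKKKKKKK
KKKKKKBK
KKKKKKBB
After op 3 paint(3,7,B):
KKKKKKKK
KKKKKKKK
KKKKKKKK
KKKKKKBB
KKKKKKBB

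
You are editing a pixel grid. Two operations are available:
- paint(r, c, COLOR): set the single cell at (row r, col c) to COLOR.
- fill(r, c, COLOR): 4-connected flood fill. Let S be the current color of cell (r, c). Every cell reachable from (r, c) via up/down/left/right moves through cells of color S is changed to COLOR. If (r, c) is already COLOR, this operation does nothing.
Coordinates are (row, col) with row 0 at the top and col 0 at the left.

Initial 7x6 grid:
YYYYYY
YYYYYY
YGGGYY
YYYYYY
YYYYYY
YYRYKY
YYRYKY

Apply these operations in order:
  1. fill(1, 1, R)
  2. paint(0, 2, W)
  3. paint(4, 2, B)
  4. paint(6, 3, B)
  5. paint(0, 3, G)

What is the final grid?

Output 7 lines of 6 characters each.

After op 1 fill(1,1,R) [35 cells changed]:
RRRRRR
RRRRRR
RGGGRR
RRRRRR
RRRRRR
RRRRKR
RRRRKR
After op 2 paint(0,2,W):
RRWRRR
RRRRRR
RGGGRR
RRRRRR
RRRRRR
RRRRKR
RRRRKR
After op 3 paint(4,2,B):
RRWRRR
RRRRRR
RGGGRR
RRRRRR
RRBRRR
RRRRKR
RRRRKR
After op 4 paint(6,3,B):
RRWRRR
RRRRRR
RGGGRR
RRRRRR
RRBRRR
RRRRKR
RRRBKR
After op 5 paint(0,3,G):
RRWGRR
RRRRRR
RGGGRR
RRRRRR
RRBRRR
RRRRKR
RRRBKR

Answer: RRWGRR
RRRRRR
RGGGRR
RRRRRR
RRBRRR
RRRRKR
RRRBKR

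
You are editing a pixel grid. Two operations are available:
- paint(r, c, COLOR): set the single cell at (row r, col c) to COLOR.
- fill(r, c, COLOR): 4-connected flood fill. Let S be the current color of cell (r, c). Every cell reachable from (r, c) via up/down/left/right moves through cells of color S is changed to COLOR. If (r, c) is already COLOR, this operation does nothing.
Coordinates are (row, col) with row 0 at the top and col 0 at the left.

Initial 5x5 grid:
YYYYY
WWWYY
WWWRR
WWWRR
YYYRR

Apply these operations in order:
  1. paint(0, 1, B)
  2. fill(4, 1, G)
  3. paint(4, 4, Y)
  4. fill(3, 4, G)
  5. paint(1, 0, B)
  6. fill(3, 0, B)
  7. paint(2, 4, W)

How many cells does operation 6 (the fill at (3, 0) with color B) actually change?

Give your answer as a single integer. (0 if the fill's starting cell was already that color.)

After op 1 paint(0,1,B):
YBYYY
WWWYY
WWWRR
WWWRR
YYYRR
After op 2 fill(4,1,G) [3 cells changed]:
YBYYY
WWWYY
WWWRR
WWWRR
GGGRR
After op 3 paint(4,4,Y):
YBYYY
WWWYY
WWWRR
WWWRR
GGGRY
After op 4 fill(3,4,G) [5 cells changed]:
YBYYY
WWWYY
WWWGG
WWWGG
GGGGY
After op 5 paint(1,0,B):
YBYYY
BWWYY
WWWGG
WWWGG
GGGGY
After op 6 fill(3,0,B) [8 cells changed]:
YBYYY
BBBYY
BBBGG
BBBGG
GGGGY

Answer: 8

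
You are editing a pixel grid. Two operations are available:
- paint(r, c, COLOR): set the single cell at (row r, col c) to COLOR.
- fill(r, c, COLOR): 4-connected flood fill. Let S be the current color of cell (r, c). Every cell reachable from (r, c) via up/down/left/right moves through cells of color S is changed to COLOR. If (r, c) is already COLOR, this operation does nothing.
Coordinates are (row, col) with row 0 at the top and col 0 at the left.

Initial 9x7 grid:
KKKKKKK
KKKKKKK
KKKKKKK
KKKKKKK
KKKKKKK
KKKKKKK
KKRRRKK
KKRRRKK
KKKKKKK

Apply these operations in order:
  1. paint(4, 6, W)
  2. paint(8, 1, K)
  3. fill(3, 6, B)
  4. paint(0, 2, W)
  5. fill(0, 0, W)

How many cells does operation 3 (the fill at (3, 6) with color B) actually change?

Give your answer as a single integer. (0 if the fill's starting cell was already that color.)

After op 1 paint(4,6,W):
KKKKKKK
KKKKKKK
KKKKKKK
KKKKKKK
KKKKKKW
KKKKKKK
KKRRRKK
KKRRRKK
KKKKKKK
After op 2 paint(8,1,K):
KKKKKKK
KKKKKKK
KKKKKKK
KKKKKKK
KKKKKKW
KKKKKKK
KKRRRKK
KKRRRKK
KKKKKKK
After op 3 fill(3,6,B) [56 cells changed]:
BBBBBBB
BBBBBBB
BBBBBBB
BBBBBBB
BBBBBBW
BBBBBBB
BBRRRBB
BBRRRBB
BBBBBBB

Answer: 56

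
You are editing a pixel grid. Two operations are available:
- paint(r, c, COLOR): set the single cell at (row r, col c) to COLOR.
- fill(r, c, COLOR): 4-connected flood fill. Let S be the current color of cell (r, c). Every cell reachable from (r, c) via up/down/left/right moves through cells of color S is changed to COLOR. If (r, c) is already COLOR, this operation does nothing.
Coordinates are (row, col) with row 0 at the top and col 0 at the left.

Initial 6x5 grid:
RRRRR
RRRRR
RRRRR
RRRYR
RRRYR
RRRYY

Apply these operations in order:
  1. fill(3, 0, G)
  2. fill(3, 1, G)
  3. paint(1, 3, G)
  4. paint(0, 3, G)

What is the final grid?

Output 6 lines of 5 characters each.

After op 1 fill(3,0,G) [26 cells changed]:
GGGGG
GGGGG
GGGGG
GGGYG
GGGYG
GGGYY
After op 2 fill(3,1,G) [0 cells changed]:
GGGGG
GGGGG
GGGGG
GGGYG
GGGYG
GGGYY
After op 3 paint(1,3,G):
GGGGG
GGGGG
GGGGG
GGGYG
GGGYG
GGGYY
After op 4 paint(0,3,G):
GGGGG
GGGGG
GGGGG
GGGYG
GGGYG
GGGYY

Answer: GGGGG
GGGGG
GGGGG
GGGYG
GGGYG
GGGYY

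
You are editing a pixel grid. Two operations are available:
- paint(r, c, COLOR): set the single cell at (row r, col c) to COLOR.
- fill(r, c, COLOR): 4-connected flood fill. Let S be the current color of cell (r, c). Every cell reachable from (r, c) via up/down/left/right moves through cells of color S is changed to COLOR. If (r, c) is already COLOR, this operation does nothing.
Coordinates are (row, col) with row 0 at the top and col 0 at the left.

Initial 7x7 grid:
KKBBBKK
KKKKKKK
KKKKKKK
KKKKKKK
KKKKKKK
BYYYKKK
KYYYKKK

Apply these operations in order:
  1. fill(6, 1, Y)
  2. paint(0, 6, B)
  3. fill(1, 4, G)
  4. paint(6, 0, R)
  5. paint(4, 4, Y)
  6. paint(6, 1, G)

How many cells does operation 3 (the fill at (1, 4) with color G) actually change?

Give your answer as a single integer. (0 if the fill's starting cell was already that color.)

Answer: 37

Derivation:
After op 1 fill(6,1,Y) [0 cells changed]:
KKBBBKK
KKKKKKK
KKKKKKK
KKKKKKK
KKKKKKK
BYYYKKK
KYYYKKK
After op 2 paint(0,6,B):
KKBBBKB
KKKKKKK
KKKKKKK
KKKKKKK
KKKKKKK
BYYYKKK
KYYYKKK
After op 3 fill(1,4,G) [37 cells changed]:
GGBBBGB
GGGGGGG
GGGGGGG
GGGGGGG
GGGGGGG
BYYYGGG
KYYYGGG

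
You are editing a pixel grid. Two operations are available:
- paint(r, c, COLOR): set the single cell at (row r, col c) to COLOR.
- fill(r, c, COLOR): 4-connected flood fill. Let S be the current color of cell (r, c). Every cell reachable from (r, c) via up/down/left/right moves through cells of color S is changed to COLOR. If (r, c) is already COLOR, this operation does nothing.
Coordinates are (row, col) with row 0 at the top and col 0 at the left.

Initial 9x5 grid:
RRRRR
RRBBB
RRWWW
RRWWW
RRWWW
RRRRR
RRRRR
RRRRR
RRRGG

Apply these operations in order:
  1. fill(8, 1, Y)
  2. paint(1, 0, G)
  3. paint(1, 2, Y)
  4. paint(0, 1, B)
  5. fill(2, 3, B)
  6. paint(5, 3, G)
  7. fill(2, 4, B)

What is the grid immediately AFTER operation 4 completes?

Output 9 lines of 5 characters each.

After op 1 fill(8,1,Y) [31 cells changed]:
YYYYY
YYBBB
YYWWW
YYWWW
YYWWW
YYYYY
YYYYY
YYYYY
YYYGG
After op 2 paint(1,0,G):
YYYYY
GYBBB
YYWWW
YYWWW
YYWWW
YYYYY
YYYYY
YYYYY
YYYGG
After op 3 paint(1,2,Y):
YYYYY
GYYBB
YYWWW
YYWWW
YYWWW
YYYYY
YYYYY
YYYYY
YYYGG
After op 4 paint(0,1,B):
YBYYY
GYYBB
YYWWW
YYWWW
YYWWW
YYYYY
YYYYY
YYYYY
YYYGG

Answer: YBYYY
GYYBB
YYWWW
YYWWW
YYWWW
YYYYY
YYYYY
YYYYY
YYYGG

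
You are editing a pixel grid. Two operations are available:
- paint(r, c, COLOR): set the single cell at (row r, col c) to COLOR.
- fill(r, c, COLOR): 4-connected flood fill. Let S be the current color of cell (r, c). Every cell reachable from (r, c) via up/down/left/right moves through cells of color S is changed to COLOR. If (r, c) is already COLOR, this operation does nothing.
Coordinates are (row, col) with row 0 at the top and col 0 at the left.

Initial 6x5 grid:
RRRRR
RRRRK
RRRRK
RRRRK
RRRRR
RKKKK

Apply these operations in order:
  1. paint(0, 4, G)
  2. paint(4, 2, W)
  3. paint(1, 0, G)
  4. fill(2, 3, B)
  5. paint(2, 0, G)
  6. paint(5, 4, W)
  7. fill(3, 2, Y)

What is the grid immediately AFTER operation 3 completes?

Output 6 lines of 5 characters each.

After op 1 paint(0,4,G):
RRRRG
RRRRK
RRRRK
RRRRK
RRRRR
RKKKK
After op 2 paint(4,2,W):
RRRRG
RRRRK
RRRRK
RRRRK
RRWRR
RKKKK
After op 3 paint(1,0,G):
RRRRG
GRRRK
RRRRK
RRRRK
RRWRR
RKKKK

Answer: RRRRG
GRRRK
RRRRK
RRRRK
RRWRR
RKKKK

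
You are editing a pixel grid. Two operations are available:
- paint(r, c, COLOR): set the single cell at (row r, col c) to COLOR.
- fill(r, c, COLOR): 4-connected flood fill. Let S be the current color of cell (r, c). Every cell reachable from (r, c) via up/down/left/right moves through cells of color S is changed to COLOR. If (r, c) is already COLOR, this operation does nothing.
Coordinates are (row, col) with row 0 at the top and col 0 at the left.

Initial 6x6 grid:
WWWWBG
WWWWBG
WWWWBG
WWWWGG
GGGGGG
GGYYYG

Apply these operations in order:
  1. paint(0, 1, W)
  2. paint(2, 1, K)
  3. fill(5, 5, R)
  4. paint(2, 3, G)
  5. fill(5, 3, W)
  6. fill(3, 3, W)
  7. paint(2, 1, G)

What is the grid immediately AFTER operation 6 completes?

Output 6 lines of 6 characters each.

Answer: WWWWBR
WWWWBR
WKWGBR
WWWWRR
RRRRRR
RRWWWR

Derivation:
After op 1 paint(0,1,W):
WWWWBG
WWWWBG
WWWWBG
WWWWGG
GGGGGG
GGYYYG
After op 2 paint(2,1,K):
WWWWBG
WWWWBG
WKWWBG
WWWWGG
GGGGGG
GGYYYG
After op 3 fill(5,5,R) [14 cells changed]:
WWWWBR
WWWWBR
WKWWBR
WWWWRR
RRRRRR
RRYYYR
After op 4 paint(2,3,G):
WWWWBR
WWWWBR
WKWGBR
WWWWRR
RRRRRR
RRYYYR
After op 5 fill(5,3,W) [3 cells changed]:
WWWWBR
WWWWBR
WKWGBR
WWWWRR
RRRRRR
RRWWWR
After op 6 fill(3,3,W) [0 cells changed]:
WWWWBR
WWWWBR
WKWGBR
WWWWRR
RRRRRR
RRWWWR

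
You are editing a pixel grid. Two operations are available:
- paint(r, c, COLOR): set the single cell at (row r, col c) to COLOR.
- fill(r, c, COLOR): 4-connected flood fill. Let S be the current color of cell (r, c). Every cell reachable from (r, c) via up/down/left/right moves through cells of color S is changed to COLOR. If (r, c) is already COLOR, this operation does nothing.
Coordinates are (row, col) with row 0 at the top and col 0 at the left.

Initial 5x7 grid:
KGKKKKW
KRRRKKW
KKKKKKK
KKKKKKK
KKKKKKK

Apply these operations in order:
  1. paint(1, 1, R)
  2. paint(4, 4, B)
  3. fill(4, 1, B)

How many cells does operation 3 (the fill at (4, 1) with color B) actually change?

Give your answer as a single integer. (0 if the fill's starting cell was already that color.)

Answer: 28

Derivation:
After op 1 paint(1,1,R):
KGKKKKW
KRRRKKW
KKKKKKK
KKKKKKK
KKKKKKK
After op 2 paint(4,4,B):
KGKKKKW
KRRRKKW
KKKKKKK
KKKKKKK
KKKKBKK
After op 3 fill(4,1,B) [28 cells changed]:
BGBBBBW
BRRRBBW
BBBBBBB
BBBBBBB
BBBBBBB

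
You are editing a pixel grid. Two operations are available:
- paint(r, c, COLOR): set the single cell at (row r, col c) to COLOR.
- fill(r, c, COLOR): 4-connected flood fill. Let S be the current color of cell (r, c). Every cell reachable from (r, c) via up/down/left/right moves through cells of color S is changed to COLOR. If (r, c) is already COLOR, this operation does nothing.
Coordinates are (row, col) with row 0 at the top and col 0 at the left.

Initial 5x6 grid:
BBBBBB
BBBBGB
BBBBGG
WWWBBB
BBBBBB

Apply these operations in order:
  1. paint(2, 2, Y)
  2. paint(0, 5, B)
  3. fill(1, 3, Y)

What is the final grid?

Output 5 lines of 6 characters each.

Answer: YYYYYY
YYYYGY
YYYYGG
WWWYYY
YYYYYY

Derivation:
After op 1 paint(2,2,Y):
BBBBBB
BBBBGB
BBYBGG
WWWBBB
BBBBBB
After op 2 paint(0,5,B):
BBBBBB
BBBBGB
BBYBGG
WWWBBB
BBBBBB
After op 3 fill(1,3,Y) [23 cells changed]:
YYYYYY
YYYYGY
YYYYGG
WWWYYY
YYYYYY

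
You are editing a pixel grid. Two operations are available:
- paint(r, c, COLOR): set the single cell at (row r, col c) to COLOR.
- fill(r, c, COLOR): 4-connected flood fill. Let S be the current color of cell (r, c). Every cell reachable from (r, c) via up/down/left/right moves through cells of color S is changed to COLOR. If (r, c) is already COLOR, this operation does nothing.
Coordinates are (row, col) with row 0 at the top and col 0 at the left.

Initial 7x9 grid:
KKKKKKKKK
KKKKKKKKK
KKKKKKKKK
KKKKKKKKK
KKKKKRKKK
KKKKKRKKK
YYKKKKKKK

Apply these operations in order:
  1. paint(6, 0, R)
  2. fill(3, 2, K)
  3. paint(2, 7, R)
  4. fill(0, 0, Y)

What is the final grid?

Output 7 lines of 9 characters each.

Answer: YYYYYYYYY
YYYYYYYYY
YYYYYYYRY
YYYYYYYYY
YYYYYRYYY
YYYYYRYYY
RYYYYYYYY

Derivation:
After op 1 paint(6,0,R):
KKKKKKKKK
KKKKKKKKK
KKKKKKKKK
KKKKKKKKK
KKKKKRKKK
KKKKKRKKK
RYKKKKKKK
After op 2 fill(3,2,K) [0 cells changed]:
KKKKKKKKK
KKKKKKKKK
KKKKKKKKK
KKKKKKKKK
KKKKKRKKK
KKKKKRKKK
RYKKKKKKK
After op 3 paint(2,7,R):
KKKKKKKKK
KKKKKKKKK
KKKKKKKRK
KKKKKKKKK
KKKKKRKKK
KKKKKRKKK
RYKKKKKKK
After op 4 fill(0,0,Y) [58 cells changed]:
YYYYYYYYY
YYYYYYYYY
YYYYYYYRY
YYYYYYYYY
YYYYYRYYY
YYYYYRYYY
RYYYYYYYY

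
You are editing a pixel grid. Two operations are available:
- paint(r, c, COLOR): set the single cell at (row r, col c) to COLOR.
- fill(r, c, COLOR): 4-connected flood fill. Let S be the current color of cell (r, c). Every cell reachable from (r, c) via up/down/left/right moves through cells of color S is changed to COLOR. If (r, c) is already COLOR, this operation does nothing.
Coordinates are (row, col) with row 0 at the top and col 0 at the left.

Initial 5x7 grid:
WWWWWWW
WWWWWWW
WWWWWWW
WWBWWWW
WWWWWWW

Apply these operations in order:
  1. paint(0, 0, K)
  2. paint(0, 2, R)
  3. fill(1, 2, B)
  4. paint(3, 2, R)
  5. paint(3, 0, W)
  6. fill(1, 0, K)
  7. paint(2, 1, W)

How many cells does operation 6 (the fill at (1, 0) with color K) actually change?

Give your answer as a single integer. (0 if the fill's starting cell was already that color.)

After op 1 paint(0,0,K):
KWWWWWW
WWWWWWW
WWWWWWW
WWBWWWW
WWWWWWW
After op 2 paint(0,2,R):
KWRWWWW
WWWWWWW
WWWWWWW
WWBWWWW
WWWWWWW
After op 3 fill(1,2,B) [32 cells changed]:
KBRBBBB
BBBBBBB
BBBBBBB
BBBBBBB
BBBBBBB
After op 4 paint(3,2,R):
KBRBBBB
BBBBBBB
BBBBBBB
BBRBBBB
BBBBBBB
After op 5 paint(3,0,W):
KBRBBBB
BBBBBBB
BBBBBBB
WBRBBBB
BBBBBBB
After op 6 fill(1,0,K) [31 cells changed]:
KKRKKKK
KKKKKKK
KKKKKKK
WKRKKKK
KKKKKKK

Answer: 31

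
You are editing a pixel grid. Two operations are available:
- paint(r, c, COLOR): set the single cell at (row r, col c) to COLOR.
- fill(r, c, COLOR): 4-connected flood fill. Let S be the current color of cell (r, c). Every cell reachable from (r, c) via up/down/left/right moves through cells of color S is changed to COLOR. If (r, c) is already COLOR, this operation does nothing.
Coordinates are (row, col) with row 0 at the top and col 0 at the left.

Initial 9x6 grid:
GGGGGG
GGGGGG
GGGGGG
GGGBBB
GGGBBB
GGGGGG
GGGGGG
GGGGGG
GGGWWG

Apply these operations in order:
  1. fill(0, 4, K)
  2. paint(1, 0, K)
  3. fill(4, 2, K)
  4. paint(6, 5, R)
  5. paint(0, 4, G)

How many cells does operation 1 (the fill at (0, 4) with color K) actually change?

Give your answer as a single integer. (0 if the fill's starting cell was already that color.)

Answer: 46

Derivation:
After op 1 fill(0,4,K) [46 cells changed]:
KKKKKK
KKKKKK
KKKKKK
KKKBBB
KKKBBB
KKKKKK
KKKKKK
KKKKKK
KKKWWK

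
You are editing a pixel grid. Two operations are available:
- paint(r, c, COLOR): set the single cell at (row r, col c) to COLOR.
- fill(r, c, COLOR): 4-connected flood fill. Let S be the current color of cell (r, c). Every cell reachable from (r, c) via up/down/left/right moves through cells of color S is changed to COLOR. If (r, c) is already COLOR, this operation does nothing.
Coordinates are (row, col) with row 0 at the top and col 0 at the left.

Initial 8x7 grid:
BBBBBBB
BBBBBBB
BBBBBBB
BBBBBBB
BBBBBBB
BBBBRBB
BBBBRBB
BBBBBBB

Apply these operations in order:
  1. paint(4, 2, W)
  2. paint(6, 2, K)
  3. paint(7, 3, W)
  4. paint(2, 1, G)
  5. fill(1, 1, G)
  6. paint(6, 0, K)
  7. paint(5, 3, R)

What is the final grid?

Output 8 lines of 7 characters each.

Answer: GGGGGGG
GGGGGGG
GGGGGGG
GGGGGGG
GGWGGGG
GGGRRGG
KGKGRGG
GGGWGGG

Derivation:
After op 1 paint(4,2,W):
BBBBBBB
BBBBBBB
BBBBBBB
BBBBBBB
BBWBBBB
BBBBRBB
BBBBRBB
BBBBBBB
After op 2 paint(6,2,K):
BBBBBBB
BBBBBBB
BBBBBBB
BBBBBBB
BBWBBBB
BBBBRBB
BBKBRBB
BBBBBBB
After op 3 paint(7,3,W):
BBBBBBB
BBBBBBB
BBBBBBB
BBBBBBB
BBWBBBB
BBBBRBB
BBKBRBB
BBBWBBB
After op 4 paint(2,1,G):
BBBBBBB
BBBBBBB
BGBBBBB
BBBBBBB
BBWBBBB
BBBBRBB
BBKBRBB
BBBWBBB
After op 5 fill(1,1,G) [50 cells changed]:
GGGGGGG
GGGGGGG
GGGGGGG
GGGGGGG
GGWGGGG
GGGGRGG
GGKGRGG
GGGWGGG
After op 6 paint(6,0,K):
GGGGGGG
GGGGGGG
GGGGGGG
GGGGGGG
GGWGGGG
GGGGRGG
KGKGRGG
GGGWGGG
After op 7 paint(5,3,R):
GGGGGGG
GGGGGGG
GGGGGGG
GGGGGGG
GGWGGGG
GGGRRGG
KGKGRGG
GGGWGGG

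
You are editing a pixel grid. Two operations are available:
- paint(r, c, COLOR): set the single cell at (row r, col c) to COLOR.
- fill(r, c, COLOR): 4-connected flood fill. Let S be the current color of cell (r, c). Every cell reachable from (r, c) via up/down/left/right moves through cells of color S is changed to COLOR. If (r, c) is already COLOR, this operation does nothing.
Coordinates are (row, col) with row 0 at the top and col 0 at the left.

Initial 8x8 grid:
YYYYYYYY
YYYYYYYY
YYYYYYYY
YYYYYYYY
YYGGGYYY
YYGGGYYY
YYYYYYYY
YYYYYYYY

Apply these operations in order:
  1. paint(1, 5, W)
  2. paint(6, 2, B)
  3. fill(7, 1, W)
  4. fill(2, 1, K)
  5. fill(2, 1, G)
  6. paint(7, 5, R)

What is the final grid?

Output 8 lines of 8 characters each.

Answer: GGGGGGGG
GGGGGGGG
GGGGGGGG
GGGGGGGG
GGGGGGGG
GGGGGGGG
GGBGGGGG
GGGGGRGG

Derivation:
After op 1 paint(1,5,W):
YYYYYYYY
YYYYYWYY
YYYYYYYY
YYYYYYYY
YYGGGYYY
YYGGGYYY
YYYYYYYY
YYYYYYYY
After op 2 paint(6,2,B):
YYYYYYYY
YYYYYWYY
YYYYYYYY
YYYYYYYY
YYGGGYYY
YYGGGYYY
YYBYYYYY
YYYYYYYY
After op 3 fill(7,1,W) [56 cells changed]:
WWWWWWWW
WWWWWWWW
WWWWWWWW
WWWWWWWW
WWGGGWWW
WWGGGWWW
WWBWWWWW
WWWWWWWW
After op 4 fill(2,1,K) [57 cells changed]:
KKKKKKKK
KKKKKKKK
KKKKKKKK
KKKKKKKK
KKGGGKKK
KKGGGKKK
KKBKKKKK
KKKKKKKK
After op 5 fill(2,1,G) [57 cells changed]:
GGGGGGGG
GGGGGGGG
GGGGGGGG
GGGGGGGG
GGGGGGGG
GGGGGGGG
GGBGGGGG
GGGGGGGG
After op 6 paint(7,5,R):
GGGGGGGG
GGGGGGGG
GGGGGGGG
GGGGGGGG
GGGGGGGG
GGGGGGGG
GGBGGGGG
GGGGGRGG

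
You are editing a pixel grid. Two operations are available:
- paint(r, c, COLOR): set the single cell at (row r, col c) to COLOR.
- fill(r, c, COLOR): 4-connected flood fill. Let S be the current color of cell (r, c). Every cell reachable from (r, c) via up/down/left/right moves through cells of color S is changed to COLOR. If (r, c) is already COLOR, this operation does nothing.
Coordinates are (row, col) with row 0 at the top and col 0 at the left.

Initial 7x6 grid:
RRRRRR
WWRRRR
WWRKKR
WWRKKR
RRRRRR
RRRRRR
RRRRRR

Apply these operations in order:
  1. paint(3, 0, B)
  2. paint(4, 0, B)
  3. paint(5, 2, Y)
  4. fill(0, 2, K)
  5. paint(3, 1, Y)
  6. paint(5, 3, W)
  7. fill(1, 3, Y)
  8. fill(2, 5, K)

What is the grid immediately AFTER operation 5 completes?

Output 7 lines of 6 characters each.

Answer: KKKKKK
WWKKKK
WWKKKK
BYKKKK
BKKKKK
KKYKKK
KKKKKK

Derivation:
After op 1 paint(3,0,B):
RRRRRR
WWRRRR
WWRKKR
BWRKKR
RRRRRR
RRRRRR
RRRRRR
After op 2 paint(4,0,B):
RRRRRR
WWRRRR
WWRKKR
BWRKKR
BRRRRR
RRRRRR
RRRRRR
After op 3 paint(5,2,Y):
RRRRRR
WWRRRR
WWRKKR
BWRKKR
BRRRRR
RRYRRR
RRRRRR
After op 4 fill(0,2,K) [30 cells changed]:
KKKKKK
WWKKKK
WWKKKK
BWKKKK
BKKKKK
KKYKKK
KKKKKK
After op 5 paint(3,1,Y):
KKKKKK
WWKKKK
WWKKKK
BYKKKK
BKKKKK
KKYKKK
KKKKKK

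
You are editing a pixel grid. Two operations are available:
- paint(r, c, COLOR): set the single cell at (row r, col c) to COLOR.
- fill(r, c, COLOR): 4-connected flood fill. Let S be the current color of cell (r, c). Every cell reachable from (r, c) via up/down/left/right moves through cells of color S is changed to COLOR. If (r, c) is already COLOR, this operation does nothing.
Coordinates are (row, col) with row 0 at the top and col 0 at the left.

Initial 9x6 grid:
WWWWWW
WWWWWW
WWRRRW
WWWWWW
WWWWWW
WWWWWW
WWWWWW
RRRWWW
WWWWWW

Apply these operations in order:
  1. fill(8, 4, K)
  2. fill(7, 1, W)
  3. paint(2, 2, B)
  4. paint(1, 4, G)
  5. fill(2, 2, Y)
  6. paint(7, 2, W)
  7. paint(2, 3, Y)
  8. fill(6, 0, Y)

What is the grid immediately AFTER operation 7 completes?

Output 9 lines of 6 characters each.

After op 1 fill(8,4,K) [48 cells changed]:
KKKKKK
KKKKKK
KKRRRK
KKKKKK
KKKKKK
KKKKKK
KKKKKK
RRRKKK
KKKKKK
After op 2 fill(7,1,W) [3 cells changed]:
KKKKKK
KKKKKK
KKRRRK
KKKKKK
KKKKKK
KKKKKK
KKKKKK
WWWKKK
KKKKKK
After op 3 paint(2,2,B):
KKKKKK
KKKKKK
KKBRRK
KKKKKK
KKKKKK
KKKKKK
KKKKKK
WWWKKK
KKKKKK
After op 4 paint(1,4,G):
KKKKKK
KKKKGK
KKBRRK
KKKKKK
KKKKKK
KKKKKK
KKKKKK
WWWKKK
KKKKKK
After op 5 fill(2,2,Y) [1 cells changed]:
KKKKKK
KKKKGK
KKYRRK
KKKKKK
KKKKKK
KKKKKK
KKKKKK
WWWKKK
KKKKKK
After op 6 paint(7,2,W):
KKKKKK
KKKKGK
KKYRRK
KKKKKK
KKKKKK
KKKKKK
KKKKKK
WWWKKK
KKKKKK
After op 7 paint(2,3,Y):
KKKKKK
KKKKGK
KKYYRK
KKKKKK
KKKKKK
KKKKKK
KKKKKK
WWWKKK
KKKKKK

Answer: KKKKKK
KKKKGK
KKYYRK
KKKKKK
KKKKKK
KKKKKK
KKKKKK
WWWKKK
KKKKKK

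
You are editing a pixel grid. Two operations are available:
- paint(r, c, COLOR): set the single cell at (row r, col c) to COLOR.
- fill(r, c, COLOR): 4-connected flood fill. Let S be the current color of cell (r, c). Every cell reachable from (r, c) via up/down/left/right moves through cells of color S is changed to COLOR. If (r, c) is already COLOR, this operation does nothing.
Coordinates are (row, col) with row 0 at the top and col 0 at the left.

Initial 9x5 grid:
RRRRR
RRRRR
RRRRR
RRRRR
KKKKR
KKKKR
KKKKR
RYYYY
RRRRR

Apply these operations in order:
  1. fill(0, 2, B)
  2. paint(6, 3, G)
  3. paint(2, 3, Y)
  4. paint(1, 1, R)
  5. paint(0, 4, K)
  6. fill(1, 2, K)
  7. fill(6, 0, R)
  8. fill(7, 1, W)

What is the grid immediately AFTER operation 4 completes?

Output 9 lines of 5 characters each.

Answer: BBBBB
BRBBB
BBBYB
BBBBB
KKKKB
KKKKB
KKKGB
RYYYY
RRRRR

Derivation:
After op 1 fill(0,2,B) [23 cells changed]:
BBBBB
BBBBB
BBBBB
BBBBB
KKKKB
KKKKB
KKKKB
RYYYY
RRRRR
After op 2 paint(6,3,G):
BBBBB
BBBBB
BBBBB
BBBBB
KKKKB
KKKKB
KKKGB
RYYYY
RRRRR
After op 3 paint(2,3,Y):
BBBBB
BBBBB
BBBYB
BBBBB
KKKKB
KKKKB
KKKGB
RYYYY
RRRRR
After op 4 paint(1,1,R):
BBBBB
BRBBB
BBBYB
BBBBB
KKKKB
KKKKB
KKKGB
RYYYY
RRRRR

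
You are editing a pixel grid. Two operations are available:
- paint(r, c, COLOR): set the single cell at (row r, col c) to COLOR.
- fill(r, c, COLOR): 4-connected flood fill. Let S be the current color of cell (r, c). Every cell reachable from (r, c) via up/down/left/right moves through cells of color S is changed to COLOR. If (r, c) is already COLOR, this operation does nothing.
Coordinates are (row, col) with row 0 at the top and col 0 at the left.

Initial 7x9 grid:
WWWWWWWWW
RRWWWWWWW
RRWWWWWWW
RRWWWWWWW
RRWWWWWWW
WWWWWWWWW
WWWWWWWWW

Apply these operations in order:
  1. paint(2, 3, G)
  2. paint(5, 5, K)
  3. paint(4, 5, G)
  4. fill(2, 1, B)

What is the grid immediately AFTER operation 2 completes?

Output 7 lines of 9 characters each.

Answer: WWWWWWWWW
RRWWWWWWW
RRWGWWWWW
RRWWWWWWW
RRWWWWWWW
WWWWWKWWW
WWWWWWWWW

Derivation:
After op 1 paint(2,3,G):
WWWWWWWWW
RRWWWWWWW
RRWGWWWWW
RRWWWWWWW
RRWWWWWWW
WWWWWWWWW
WWWWWWWWW
After op 2 paint(5,5,K):
WWWWWWWWW
RRWWWWWWW
RRWGWWWWW
RRWWWWWWW
RRWWWWWWW
WWWWWKWWW
WWWWWWWWW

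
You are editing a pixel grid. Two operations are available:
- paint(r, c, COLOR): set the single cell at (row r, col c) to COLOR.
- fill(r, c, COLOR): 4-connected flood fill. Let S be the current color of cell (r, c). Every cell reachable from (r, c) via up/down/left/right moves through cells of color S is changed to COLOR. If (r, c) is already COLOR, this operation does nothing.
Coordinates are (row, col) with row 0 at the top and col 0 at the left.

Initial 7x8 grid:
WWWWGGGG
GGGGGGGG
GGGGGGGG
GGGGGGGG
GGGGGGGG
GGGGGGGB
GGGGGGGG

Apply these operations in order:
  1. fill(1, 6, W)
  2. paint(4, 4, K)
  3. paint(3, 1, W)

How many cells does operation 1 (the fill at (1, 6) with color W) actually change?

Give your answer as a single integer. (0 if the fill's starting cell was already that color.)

Answer: 51

Derivation:
After op 1 fill(1,6,W) [51 cells changed]:
WWWWWWWW
WWWWWWWW
WWWWWWWW
WWWWWWWW
WWWWWWWW
WWWWWWWB
WWWWWWWW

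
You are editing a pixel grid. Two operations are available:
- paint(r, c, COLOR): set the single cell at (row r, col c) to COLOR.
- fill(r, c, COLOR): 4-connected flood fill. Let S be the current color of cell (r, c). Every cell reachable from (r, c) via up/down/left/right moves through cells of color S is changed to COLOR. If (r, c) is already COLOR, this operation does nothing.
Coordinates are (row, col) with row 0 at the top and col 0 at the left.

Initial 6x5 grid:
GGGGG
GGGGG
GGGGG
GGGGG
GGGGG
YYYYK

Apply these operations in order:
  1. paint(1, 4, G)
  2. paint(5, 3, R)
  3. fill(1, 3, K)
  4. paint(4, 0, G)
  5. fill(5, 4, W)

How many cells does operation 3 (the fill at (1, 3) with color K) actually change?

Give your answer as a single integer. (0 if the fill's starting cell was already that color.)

Answer: 25

Derivation:
After op 1 paint(1,4,G):
GGGGG
GGGGG
GGGGG
GGGGG
GGGGG
YYYYK
After op 2 paint(5,3,R):
GGGGG
GGGGG
GGGGG
GGGGG
GGGGG
YYYRK
After op 3 fill(1,3,K) [25 cells changed]:
KKKKK
KKKKK
KKKKK
KKKKK
KKKKK
YYYRK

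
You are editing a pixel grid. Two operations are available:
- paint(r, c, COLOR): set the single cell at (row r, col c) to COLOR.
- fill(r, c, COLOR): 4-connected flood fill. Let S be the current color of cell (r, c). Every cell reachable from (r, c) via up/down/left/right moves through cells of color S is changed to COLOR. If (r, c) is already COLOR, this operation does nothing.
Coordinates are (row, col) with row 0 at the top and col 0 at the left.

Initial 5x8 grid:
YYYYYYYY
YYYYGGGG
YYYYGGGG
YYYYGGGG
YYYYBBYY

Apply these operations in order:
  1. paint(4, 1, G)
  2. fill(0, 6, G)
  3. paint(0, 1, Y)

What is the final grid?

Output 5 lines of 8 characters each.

Answer: GYGGGGGG
GGGGGGGG
GGGGGGGG
GGGGGGGG
GGGGBBYY

Derivation:
After op 1 paint(4,1,G):
YYYYYYYY
YYYYGGGG
YYYYGGGG
YYYYGGGG
YGYYBBYY
After op 2 fill(0,6,G) [23 cells changed]:
GGGGGGGG
GGGGGGGG
GGGGGGGG
GGGGGGGG
GGGGBBYY
After op 3 paint(0,1,Y):
GYGGGGGG
GGGGGGGG
GGGGGGGG
GGGGGGGG
GGGGBBYY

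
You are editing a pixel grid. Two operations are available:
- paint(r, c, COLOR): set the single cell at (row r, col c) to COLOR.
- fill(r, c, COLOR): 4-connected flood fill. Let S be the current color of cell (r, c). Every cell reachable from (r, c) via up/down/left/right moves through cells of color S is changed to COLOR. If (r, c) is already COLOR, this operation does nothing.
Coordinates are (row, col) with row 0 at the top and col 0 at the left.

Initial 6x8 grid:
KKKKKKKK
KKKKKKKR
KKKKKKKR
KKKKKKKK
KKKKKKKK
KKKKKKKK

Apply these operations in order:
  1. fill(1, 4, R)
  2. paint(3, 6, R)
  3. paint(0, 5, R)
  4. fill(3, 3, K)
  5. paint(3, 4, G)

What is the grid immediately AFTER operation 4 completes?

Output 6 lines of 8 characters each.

Answer: KKKKKKKK
KKKKKKKK
KKKKKKKK
KKKKKKKK
KKKKKKKK
KKKKKKKK

Derivation:
After op 1 fill(1,4,R) [46 cells changed]:
RRRRRRRR
RRRRRRRR
RRRRRRRR
RRRRRRRR
RRRRRRRR
RRRRRRRR
After op 2 paint(3,6,R):
RRRRRRRR
RRRRRRRR
RRRRRRRR
RRRRRRRR
RRRRRRRR
RRRRRRRR
After op 3 paint(0,5,R):
RRRRRRRR
RRRRRRRR
RRRRRRRR
RRRRRRRR
RRRRRRRR
RRRRRRRR
After op 4 fill(3,3,K) [48 cells changed]:
KKKKKKKK
KKKKKKKK
KKKKKKKK
KKKKKKKK
KKKKKKKK
KKKKKKKK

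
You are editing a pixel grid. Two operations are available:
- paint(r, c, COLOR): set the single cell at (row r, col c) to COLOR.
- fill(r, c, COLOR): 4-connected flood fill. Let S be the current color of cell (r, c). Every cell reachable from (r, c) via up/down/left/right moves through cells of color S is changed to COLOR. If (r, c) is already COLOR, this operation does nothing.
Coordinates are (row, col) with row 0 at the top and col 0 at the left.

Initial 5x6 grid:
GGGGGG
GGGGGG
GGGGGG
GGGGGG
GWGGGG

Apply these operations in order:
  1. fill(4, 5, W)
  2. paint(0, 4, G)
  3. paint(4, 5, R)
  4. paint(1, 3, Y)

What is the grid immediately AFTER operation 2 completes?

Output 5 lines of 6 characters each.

After op 1 fill(4,5,W) [29 cells changed]:
WWWWWW
WWWWWW
WWWWWW
WWWWWW
WWWWWW
After op 2 paint(0,4,G):
WWWWGW
WWWWWW
WWWWWW
WWWWWW
WWWWWW

Answer: WWWWGW
WWWWWW
WWWWWW
WWWWWW
WWWWWW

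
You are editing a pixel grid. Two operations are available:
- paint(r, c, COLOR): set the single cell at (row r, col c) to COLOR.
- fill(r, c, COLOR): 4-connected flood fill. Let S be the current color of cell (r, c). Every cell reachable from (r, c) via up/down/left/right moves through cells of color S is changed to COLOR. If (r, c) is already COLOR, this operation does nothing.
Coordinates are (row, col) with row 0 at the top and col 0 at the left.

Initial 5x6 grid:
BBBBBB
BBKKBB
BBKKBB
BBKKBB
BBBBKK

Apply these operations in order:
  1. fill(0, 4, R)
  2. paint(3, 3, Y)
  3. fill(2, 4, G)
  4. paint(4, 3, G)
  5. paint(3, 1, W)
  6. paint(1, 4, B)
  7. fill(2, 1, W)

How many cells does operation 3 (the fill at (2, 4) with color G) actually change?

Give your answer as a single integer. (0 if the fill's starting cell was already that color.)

After op 1 fill(0,4,R) [22 cells changed]:
RRRRRR
RRKKRR
RRKKRR
RRKKRR
RRRRKK
After op 2 paint(3,3,Y):
RRRRRR
RRKKRR
RRKKRR
RRKYRR
RRRRKK
After op 3 fill(2,4,G) [22 cells changed]:
GGGGGG
GGKKGG
GGKKGG
GGKYGG
GGGGKK

Answer: 22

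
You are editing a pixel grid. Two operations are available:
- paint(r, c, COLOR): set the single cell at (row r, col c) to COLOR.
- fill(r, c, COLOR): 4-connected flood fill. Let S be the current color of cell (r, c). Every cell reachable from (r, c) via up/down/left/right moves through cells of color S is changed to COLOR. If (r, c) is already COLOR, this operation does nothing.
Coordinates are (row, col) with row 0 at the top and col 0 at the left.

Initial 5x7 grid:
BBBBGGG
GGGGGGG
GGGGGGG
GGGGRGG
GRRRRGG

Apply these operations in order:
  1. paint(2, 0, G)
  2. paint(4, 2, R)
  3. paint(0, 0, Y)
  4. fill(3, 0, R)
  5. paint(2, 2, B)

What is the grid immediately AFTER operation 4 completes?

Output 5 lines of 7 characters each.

Answer: YBBBRRR
RRRRRRR
RRRRRRR
RRRRRRR
RRRRRRR

Derivation:
After op 1 paint(2,0,G):
BBBBGGG
GGGGGGG
GGGGGGG
GGGGRGG
GRRRRGG
After op 2 paint(4,2,R):
BBBBGGG
GGGGGGG
GGGGGGG
GGGGRGG
GRRRRGG
After op 3 paint(0,0,Y):
YBBBGGG
GGGGGGG
GGGGGGG
GGGGRGG
GRRRRGG
After op 4 fill(3,0,R) [26 cells changed]:
YBBBRRR
RRRRRRR
RRRRRRR
RRRRRRR
RRRRRRR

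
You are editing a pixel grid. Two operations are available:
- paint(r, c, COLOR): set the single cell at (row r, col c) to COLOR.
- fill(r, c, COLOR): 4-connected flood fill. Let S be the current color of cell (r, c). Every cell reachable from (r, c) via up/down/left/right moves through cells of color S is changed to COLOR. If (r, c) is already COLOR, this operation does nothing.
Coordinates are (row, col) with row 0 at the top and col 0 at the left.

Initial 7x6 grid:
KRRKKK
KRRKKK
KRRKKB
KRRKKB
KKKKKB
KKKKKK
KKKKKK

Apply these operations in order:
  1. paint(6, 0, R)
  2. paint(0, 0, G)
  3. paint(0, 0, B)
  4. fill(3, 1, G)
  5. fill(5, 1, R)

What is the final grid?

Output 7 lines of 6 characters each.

Answer: BGGRRR
RGGRRR
RGGRRB
RGGRRB
RRRRRB
RRRRRR
RRRRRR

Derivation:
After op 1 paint(6,0,R):
KRRKKK
KRRKKK
KRRKKB
KRRKKB
KKKKKB
KKKKKK
RKKKKK
After op 2 paint(0,0,G):
GRRKKK
KRRKKK
KRRKKB
KRRKKB
KKKKKB
KKKKKK
RKKKKK
After op 3 paint(0,0,B):
BRRKKK
KRRKKK
KRRKKB
KRRKKB
KKKKKB
KKKKKK
RKKKKK
After op 4 fill(3,1,G) [8 cells changed]:
BGGKKK
KGGKKK
KGGKKB
KGGKKB
KKKKKB
KKKKKK
RKKKKK
After op 5 fill(5,1,R) [29 cells changed]:
BGGRRR
RGGRRR
RGGRRB
RGGRRB
RRRRRB
RRRRRR
RRRRRR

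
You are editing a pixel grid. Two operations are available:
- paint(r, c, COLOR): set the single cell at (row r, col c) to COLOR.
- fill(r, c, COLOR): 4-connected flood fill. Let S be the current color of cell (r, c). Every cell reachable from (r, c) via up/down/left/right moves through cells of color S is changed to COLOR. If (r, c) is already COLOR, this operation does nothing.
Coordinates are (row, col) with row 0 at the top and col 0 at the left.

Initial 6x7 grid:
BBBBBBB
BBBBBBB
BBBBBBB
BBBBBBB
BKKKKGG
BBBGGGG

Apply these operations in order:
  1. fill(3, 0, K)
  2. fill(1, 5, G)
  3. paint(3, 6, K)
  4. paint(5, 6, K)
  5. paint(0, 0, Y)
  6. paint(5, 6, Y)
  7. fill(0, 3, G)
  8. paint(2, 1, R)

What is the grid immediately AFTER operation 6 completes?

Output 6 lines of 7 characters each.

Answer: YGGGGGG
GGGGGGG
GGGGGGG
GGGGGGK
GGGGGGG
GGGGGGY

Derivation:
After op 1 fill(3,0,K) [32 cells changed]:
KKKKKKK
KKKKKKK
KKKKKKK
KKKKKKK
KKKKKGG
KKKGGGG
After op 2 fill(1,5,G) [36 cells changed]:
GGGGGGG
GGGGGGG
GGGGGGG
GGGGGGG
GGGGGGG
GGGGGGG
After op 3 paint(3,6,K):
GGGGGGG
GGGGGGG
GGGGGGG
GGGGGGK
GGGGGGG
GGGGGGG
After op 4 paint(5,6,K):
GGGGGGG
GGGGGGG
GGGGGGG
GGGGGGK
GGGGGGG
GGGGGGK
After op 5 paint(0,0,Y):
YGGGGGG
GGGGGGG
GGGGGGG
GGGGGGK
GGGGGGG
GGGGGGK
After op 6 paint(5,6,Y):
YGGGGGG
GGGGGGG
GGGGGGG
GGGGGGK
GGGGGGG
GGGGGGY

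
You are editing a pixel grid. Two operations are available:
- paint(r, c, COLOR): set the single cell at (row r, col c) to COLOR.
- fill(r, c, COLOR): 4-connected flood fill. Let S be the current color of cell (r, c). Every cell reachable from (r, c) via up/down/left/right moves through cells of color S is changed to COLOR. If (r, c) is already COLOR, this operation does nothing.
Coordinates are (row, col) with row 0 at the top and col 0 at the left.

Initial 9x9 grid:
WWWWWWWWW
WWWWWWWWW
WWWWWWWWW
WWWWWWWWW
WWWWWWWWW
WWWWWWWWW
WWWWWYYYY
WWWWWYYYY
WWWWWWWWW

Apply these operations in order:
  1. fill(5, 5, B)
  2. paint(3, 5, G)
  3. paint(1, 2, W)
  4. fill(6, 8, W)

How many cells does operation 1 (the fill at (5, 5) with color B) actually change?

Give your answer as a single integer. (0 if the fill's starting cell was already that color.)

Answer: 73

Derivation:
After op 1 fill(5,5,B) [73 cells changed]:
BBBBBBBBB
BBBBBBBBB
BBBBBBBBB
BBBBBBBBB
BBBBBBBBB
BBBBBBBBB
BBBBBYYYY
BBBBBYYYY
BBBBBBBBB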